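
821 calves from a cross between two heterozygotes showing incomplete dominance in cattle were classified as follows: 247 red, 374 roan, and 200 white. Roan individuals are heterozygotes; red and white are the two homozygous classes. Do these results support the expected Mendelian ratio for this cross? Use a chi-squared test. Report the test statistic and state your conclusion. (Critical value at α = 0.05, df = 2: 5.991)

With incomplete dominance, a heterozygote × heterozygote cross gives a 1:2:1 phenotypic ratio.
The 1:2:1 ratio has 4 parts, so with N = 821 the expected counts are:
  red: 821 × 1/4 = 205.25
  roan: 821 × 2/4 = 410.5
  white: 821 × 1/4 = 205.25
χ² = Σ (O − E)² / E
  red: (247 − 205.25)² / 205.25 = 8.4924
  roan: (374 − 410.5)² / 410.5 = 3.2454
  white: (200 − 205.25)² / 205.25 = 0.1343
χ² = 8.4924 + 3.2454 + 0.1343 = 11.8721 ≈ 11.872
Degrees of freedom = 3 − 1 = 2; critical value at α = 0.05 is 5.991.
Since 11.872 > 5.991, we reject the null hypothesis — the data do not fit the 1:2:1 ratio.

11.872; not consistent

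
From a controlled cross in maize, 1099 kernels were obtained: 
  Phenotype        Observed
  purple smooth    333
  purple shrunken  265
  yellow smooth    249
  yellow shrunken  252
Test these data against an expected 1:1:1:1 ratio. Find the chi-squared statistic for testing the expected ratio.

16.993

The 1:1:1:1 ratio has 4 parts, so with N = 1099 the expected counts are:
  purple smooth: 1099 × 1/4 = 274.75
  purple shrunken: 1099 × 1/4 = 274.75
  yellow smooth: 1099 × 1/4 = 274.75
  yellow shrunken: 1099 × 1/4 = 274.75
χ² = Σ (O − E)² / E
  purple smooth: (333 − 274.75)² / 274.75 = 12.3496
  purple shrunken: (265 − 274.75)² / 274.75 = 0.3460
  yellow smooth: (249 − 274.75)² / 274.75 = 2.4133
  yellow shrunken: (252 − 274.75)² / 274.75 = 1.8838
χ² = 12.3496 + 0.3460 + 2.4133 + 1.8838 = 16.9927 ≈ 16.993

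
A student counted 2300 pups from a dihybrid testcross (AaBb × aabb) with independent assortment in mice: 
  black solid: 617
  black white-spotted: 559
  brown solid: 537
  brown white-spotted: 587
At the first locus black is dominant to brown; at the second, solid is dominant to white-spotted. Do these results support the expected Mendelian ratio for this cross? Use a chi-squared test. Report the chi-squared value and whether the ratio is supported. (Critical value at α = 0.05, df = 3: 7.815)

A dihybrid testcross with independent assortment gives a 1:1:1:1 ratio.
Expected counts for N = 2300 under a 1:1:1:1 ratio (total parts = 4):
  black solid: 2300 × 1/4 = 575
  black white-spotted: 2300 × 1/4 = 575
  brown solid: 2300 × 1/4 = 575
  brown white-spotted: 2300 × 1/4 = 575
χ² = Σ (O − E)² / E
  black solid: (617 − 575)² / 575 = 3.0678
  black white-spotted: (559 − 575)² / 575 = 0.4452
  brown solid: (537 − 575)² / 575 = 2.5113
  brown white-spotted: (587 − 575)² / 575 = 0.2504
χ² = 3.0678 + 0.4452 + 2.5113 + 0.2504 = 6.2747 ≈ 6.275
Degrees of freedom = 4 − 1 = 3; critical value at α = 0.05 is 7.815.
Since 6.275 < 7.815, we fail to reject the null hypothesis — the data are consistent with the 1:1:1:1 ratio.

6.275; consistent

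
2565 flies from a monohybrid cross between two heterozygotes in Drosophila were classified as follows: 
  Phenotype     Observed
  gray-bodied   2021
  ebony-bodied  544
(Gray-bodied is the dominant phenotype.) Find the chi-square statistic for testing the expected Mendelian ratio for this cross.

19.665

For a monohybrid cross between heterozygotes with complete dominance, the expected phenotypic ratio is 3:1.
Under the 3:1 hypothesis (Σ ratio = 4, N = 2565):
  gray-bodied: 2565 × 3/4 = 1923.75
  ebony-bodied: 2565 × 1/4 = 641.25
χ² = Σ (O − E)² / E
  gray-bodied: (2021 − 1923.75)² / 1923.75 = 4.9162
  ebony-bodied: (544 − 641.25)² / 641.25 = 14.7486
χ² = 4.9162 + 14.7486 = 19.6648 ≈ 19.665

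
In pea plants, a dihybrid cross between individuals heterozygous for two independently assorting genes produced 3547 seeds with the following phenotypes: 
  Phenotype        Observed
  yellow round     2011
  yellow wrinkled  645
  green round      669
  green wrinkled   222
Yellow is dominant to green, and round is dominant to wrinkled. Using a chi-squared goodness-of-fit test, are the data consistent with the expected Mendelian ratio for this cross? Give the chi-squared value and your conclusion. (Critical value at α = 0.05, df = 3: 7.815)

0.754; consistent

A dihybrid F₂ with independent assortment and complete dominance at both loci gives a 9:3:3:1 phenotypic ratio.
Expected counts for N = 3547 under a 9:3:3:1 ratio (total parts = 16):
  yellow round: 3547 × 9/16 = 1995.1875
  yellow wrinkled: 3547 × 3/16 = 665.0625
  green round: 3547 × 3/16 = 665.0625
  green wrinkled: 3547 × 1/16 = 221.6875
χ² = Σ (O − E)² / E
  yellow round: (2011 − 1995.1875)² / 1995.1875 = 0.1253
  yellow wrinkled: (645 − 665.0625)² / 665.0625 = 0.6052
  green round: (669 − 665.0625)² / 665.0625 = 0.0233
  green wrinkled: (222 − 221.6875)² / 221.6875 = 0.0004
χ² = 0.1253 + 0.6052 + 0.0233 + 0.0004 = 0.7542 ≈ 0.754
Degrees of freedom = 4 − 1 = 3; critical value at α = 0.05 is 7.815.
Since 0.754 < 7.815, we fail to reject the null hypothesis — the data are consistent with the 9:3:3:1 ratio.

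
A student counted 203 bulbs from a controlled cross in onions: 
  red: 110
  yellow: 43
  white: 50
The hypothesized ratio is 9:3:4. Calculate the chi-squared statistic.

Under the 9:3:4 hypothesis (Σ ratio = 16, N = 203):
  red: 203 × 9/16 = 114.1875
  yellow: 203 × 3/16 = 38.0625
  white: 203 × 4/16 = 50.75
χ² = Σ (O − E)² / E
  red: (110 − 114.1875)² / 114.1875 = 0.1536
  yellow: (43 − 38.0625)² / 38.0625 = 0.6405
  white: (50 − 50.75)² / 50.75 = 0.0111
χ² = 0.1536 + 0.6405 + 0.0111 = 0.8052 ≈ 0.805

0.805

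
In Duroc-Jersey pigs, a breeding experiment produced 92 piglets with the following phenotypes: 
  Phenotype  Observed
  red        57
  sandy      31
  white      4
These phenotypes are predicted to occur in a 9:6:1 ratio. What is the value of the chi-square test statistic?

1.420

Total ratio parts = 16. Expected numbers out of 92:
  red: 92 × 9/16 = 51.75
  sandy: 92 × 6/16 = 34.5
  white: 92 × 1/16 = 5.75
χ² = Σ (O − E)² / E
  red: (57 − 51.75)² / 51.75 = 0.5326
  sandy: (31 − 34.5)² / 34.5 = 0.3551
  white: (4 − 5.75)² / 5.75 = 0.5326
χ² = 0.5326 + 0.3551 + 0.5326 = 1.4203 ≈ 1.420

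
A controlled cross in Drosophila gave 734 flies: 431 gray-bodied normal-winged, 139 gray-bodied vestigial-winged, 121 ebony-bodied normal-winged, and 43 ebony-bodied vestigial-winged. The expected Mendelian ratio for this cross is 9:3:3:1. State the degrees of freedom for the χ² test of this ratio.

3

A goodness-of-fit test with 4 phenotype classes has df = 4 − 1 = 3.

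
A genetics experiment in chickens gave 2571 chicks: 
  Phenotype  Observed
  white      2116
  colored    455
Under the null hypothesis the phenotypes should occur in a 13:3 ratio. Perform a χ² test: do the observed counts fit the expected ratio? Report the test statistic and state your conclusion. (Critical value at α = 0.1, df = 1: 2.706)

1.870; consistent

Total ratio parts = 16. Expected numbers out of 2571:
  white: 2571 × 13/16 = 2088.9375
  colored: 2571 × 3/16 = 482.0625
χ² = Σ (O − E)² / E
  white: (2116 − 2088.9375)² / 2088.9375 = 0.3506
  colored: (455 − 482.0625)² / 482.0625 = 1.5193
χ² = 0.3506 + 1.5193 = 1.8699 ≈ 1.870
Degrees of freedom = 2 − 1 = 1; critical value at α = 0.1 is 2.706.
Since 1.870 < 2.706, we fail to reject the null hypothesis — the data are consistent with the 13:3 ratio.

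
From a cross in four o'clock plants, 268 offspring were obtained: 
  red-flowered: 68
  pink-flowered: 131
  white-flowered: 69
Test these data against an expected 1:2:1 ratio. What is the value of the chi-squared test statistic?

Total ratio parts = 4. Expected numbers out of 268:
  red-flowered: 268 × 1/4 = 67
  pink-flowered: 268 × 2/4 = 134
  white-flowered: 268 × 1/4 = 67
χ² = Σ (O − E)² / E
  red-flowered: (68 − 67)² / 67 = 0.0149
  pink-flowered: (131 − 134)² / 134 = 0.0672
  white-flowered: (69 − 67)² / 67 = 0.0597
χ² = 0.0149 + 0.0672 + 0.0597 = 0.1418 ≈ 0.142

0.142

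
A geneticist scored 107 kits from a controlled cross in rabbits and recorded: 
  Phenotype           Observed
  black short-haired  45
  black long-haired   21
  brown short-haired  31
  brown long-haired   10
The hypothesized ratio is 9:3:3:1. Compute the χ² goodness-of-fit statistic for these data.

11.480

Expected counts for N = 107 under a 9:3:3:1 ratio (total parts = 16):
  black short-haired: 107 × 9/16 = 60.1875
  black long-haired: 107 × 3/16 = 20.0625
  brown short-haired: 107 × 3/16 = 20.0625
  brown long-haired: 107 × 1/16 = 6.6875
χ² = Σ (O − E)² / E
  black short-haired: (45 − 60.1875)² / 60.1875 = 3.8324
  black long-haired: (21 − 20.0625)² / 20.0625 = 0.0438
  brown short-haired: (31 − 20.0625)² / 20.0625 = 5.9628
  brown long-haired: (10 − 6.6875)² / 6.6875 = 1.6408
χ² = 3.8324 + 0.0438 + 5.9628 + 1.6408 = 11.4798 ≈ 11.480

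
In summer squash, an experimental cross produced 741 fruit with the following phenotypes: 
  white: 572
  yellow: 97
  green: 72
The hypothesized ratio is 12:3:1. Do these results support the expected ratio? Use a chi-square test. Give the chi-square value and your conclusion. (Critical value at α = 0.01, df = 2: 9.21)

Total ratio parts = 16. Expected numbers out of 741:
  white: 741 × 12/16 = 555.75
  yellow: 741 × 3/16 = 138.9375
  green: 741 × 1/16 = 46.3125
χ² = Σ (O − E)² / E
  white: (572 − 555.75)² / 555.75 = 0.4751
  yellow: (97 − 138.9375)² / 138.9375 = 12.6586
  green: (72 − 46.3125)² / 46.3125 = 14.2477
χ² = 0.4751 + 12.6586 + 14.2477 = 27.3814 ≈ 27.381
Degrees of freedom = 3 − 1 = 2; critical value at α = 0.01 is 9.21.
Since 27.381 > 9.21, we reject the null hypothesis — the data do not fit the 12:3:1 ratio.

27.381; not consistent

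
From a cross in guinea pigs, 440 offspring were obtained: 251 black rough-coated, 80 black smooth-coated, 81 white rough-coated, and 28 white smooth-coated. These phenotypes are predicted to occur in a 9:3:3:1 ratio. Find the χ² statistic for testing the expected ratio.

Expected counts for N = 440 under a 9:3:3:1 ratio (total parts = 16):
  black rough-coated: 440 × 9/16 = 247.5
  black smooth-coated: 440 × 3/16 = 82.5
  white rough-coated: 440 × 3/16 = 82.5
  white smooth-coated: 440 × 1/16 = 27.5
χ² = Σ (O − E)² / E
  black rough-coated: (251 − 247.5)² / 247.5 = 0.0495
  black smooth-coated: (80 − 82.5)² / 82.5 = 0.0758
  white rough-coated: (81 − 82.5)² / 82.5 = 0.0273
  white smooth-coated: (28 − 27.5)² / 27.5 = 0.0091
χ² = 0.0495 + 0.0758 + 0.0273 + 0.0091 = 0.1617 ≈ 0.162

0.162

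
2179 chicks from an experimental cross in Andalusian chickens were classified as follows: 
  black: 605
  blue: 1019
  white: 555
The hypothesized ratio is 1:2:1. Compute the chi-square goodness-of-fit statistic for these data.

Total ratio parts = 4. Expected numbers out of 2179:
  black: 2179 × 1/4 = 544.75
  blue: 2179 × 2/4 = 1089.5
  white: 2179 × 1/4 = 544.75
χ² = Σ (O − E)² / E
  black: (605 − 544.75)² / 544.75 = 6.6637
  blue: (1019 − 1089.5)² / 1089.5 = 4.5620
  white: (555 − 544.75)² / 544.75 = 0.1929
χ² = 6.6637 + 4.5620 + 0.1929 = 11.4186 ≈ 11.419

11.419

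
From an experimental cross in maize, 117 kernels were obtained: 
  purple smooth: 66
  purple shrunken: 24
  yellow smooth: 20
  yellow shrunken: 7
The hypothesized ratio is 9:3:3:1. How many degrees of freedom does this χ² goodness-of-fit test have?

3

A goodness-of-fit test with 4 phenotype classes has df = 4 − 1 = 3.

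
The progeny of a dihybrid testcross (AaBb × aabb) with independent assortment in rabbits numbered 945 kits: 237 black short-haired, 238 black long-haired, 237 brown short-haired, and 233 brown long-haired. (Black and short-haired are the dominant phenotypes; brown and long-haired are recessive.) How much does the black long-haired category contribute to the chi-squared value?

A dihybrid testcross with independent assortment gives a 1:1:1:1 ratio.
Under the 1:1:1:1 hypothesis (Σ ratio = 4, N = 945):
  black short-haired: 945 × 1/4 = 236.25
  black long-haired: 945 × 1/4 = 236.25
  brown short-haired: 945 × 1/4 = 236.25
  brown long-haired: 945 × 1/4 = 236.25
Contribution of black long-haired: (238 − 236.25)² / 236.25 = 0.0130

0.013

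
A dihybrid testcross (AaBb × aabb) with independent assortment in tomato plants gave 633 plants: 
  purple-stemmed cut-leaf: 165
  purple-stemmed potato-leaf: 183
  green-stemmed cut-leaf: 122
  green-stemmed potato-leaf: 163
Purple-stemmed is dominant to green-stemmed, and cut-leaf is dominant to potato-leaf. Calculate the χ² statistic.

12.605

A dihybrid testcross with independent assortment gives a 1:1:1:1 ratio.
Expected counts for N = 633 under a 1:1:1:1 ratio (total parts = 4):
  purple-stemmed cut-leaf: 633 × 1/4 = 158.25
  purple-stemmed potato-leaf: 633 × 1/4 = 158.25
  green-stemmed cut-leaf: 633 × 1/4 = 158.25
  green-stemmed potato-leaf: 633 × 1/4 = 158.25
χ² = Σ (O − E)² / E
  purple-stemmed cut-leaf: (165 − 158.25)² / 158.25 = 0.2879
  purple-stemmed potato-leaf: (183 − 158.25)² / 158.25 = 3.8709
  green-stemmed cut-leaf: (122 − 158.25)² / 158.25 = 8.3037
  green-stemmed potato-leaf: (163 − 158.25)² / 158.25 = 0.1426
χ² = 0.2879 + 3.8709 + 8.3037 + 0.1426 = 12.6051 ≈ 12.605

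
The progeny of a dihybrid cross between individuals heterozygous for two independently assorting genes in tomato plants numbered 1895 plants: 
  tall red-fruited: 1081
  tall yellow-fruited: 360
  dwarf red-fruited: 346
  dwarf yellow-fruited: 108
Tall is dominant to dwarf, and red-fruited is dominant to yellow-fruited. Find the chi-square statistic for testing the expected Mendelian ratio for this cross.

A dihybrid F₂ with independent assortment and complete dominance at both loci gives a 9:3:3:1 phenotypic ratio.
The 9:3:3:1 ratio has 16 parts, so with N = 1895 the expected counts are:
  tall red-fruited: 1895 × 9/16 = 1065.9375
  tall yellow-fruited: 1895 × 3/16 = 355.3125
  dwarf red-fruited: 1895 × 3/16 = 355.3125
  dwarf yellow-fruited: 1895 × 1/16 = 118.4375
χ² = Σ (O − E)² / E
  tall red-fruited: (1081 − 1065.9375)² / 1065.9375 = 0.2128
  tall yellow-fruited: (360 − 355.3125)² / 355.3125 = 0.0618
  dwarf red-fruited: (346 − 355.3125)² / 355.3125 = 0.2441
  dwarf yellow-fruited: (108 − 118.4375)² / 118.4375 = 0.9198
χ² = 0.2128 + 0.0618 + 0.2441 + 0.9198 = 1.4385 ≈ 1.439

1.439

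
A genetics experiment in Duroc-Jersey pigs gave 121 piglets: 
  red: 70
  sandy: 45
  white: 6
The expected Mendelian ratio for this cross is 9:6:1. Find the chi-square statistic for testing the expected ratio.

Expected counts for N = 121 under a 9:6:1 ratio (total parts = 16):
  red: 121 × 9/16 = 68.0625
  sandy: 121 × 6/16 = 45.375
  white: 121 × 1/16 = 7.5625
χ² = Σ (O − E)² / E
  red: (70 − 68.0625)² / 68.0625 = 0.0552
  sandy: (45 − 45.375)² / 45.375 = 0.0031
  white: (6 − 7.5625)² / 7.5625 = 0.3228
χ² = 0.0552 + 0.0031 + 0.3228 = 0.3811 ≈ 0.381

0.381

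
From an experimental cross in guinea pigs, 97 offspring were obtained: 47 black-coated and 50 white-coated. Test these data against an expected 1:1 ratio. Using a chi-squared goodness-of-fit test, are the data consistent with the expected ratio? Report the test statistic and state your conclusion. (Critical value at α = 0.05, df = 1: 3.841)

0.093; consistent

Under the 1:1 hypothesis (Σ ratio = 2, N = 97):
  black-coated: 97 × 1/2 = 48.5
  white-coated: 97 × 1/2 = 48.5
χ² = Σ (O − E)² / E
  black-coated: (47 − 48.5)² / 48.5 = 0.0464
  white-coated: (50 − 48.5)² / 48.5 = 0.0464
χ² = 0.0464 + 0.0464 = 0.0928 ≈ 0.093
Degrees of freedom = 2 − 1 = 1; critical value at α = 0.05 is 3.841.
Since 0.093 < 3.841, we fail to reject the null hypothesis — the data are consistent with the 1:1 ratio.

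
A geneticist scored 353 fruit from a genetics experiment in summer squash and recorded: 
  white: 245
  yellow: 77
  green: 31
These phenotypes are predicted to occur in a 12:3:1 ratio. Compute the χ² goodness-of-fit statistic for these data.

6.860

Expected counts for N = 353 under a 12:3:1 ratio (total parts = 16):
  white: 353 × 12/16 = 264.75
  yellow: 353 × 3/16 = 66.1875
  green: 353 × 1/16 = 22.0625
χ² = Σ (O − E)² / E
  white: (245 − 264.75)² / 264.75 = 1.4733
  yellow: (77 − 66.1875)² / 66.1875 = 1.7663
  green: (31 − 22.0625)² / 22.0625 = 3.6206
χ² = 1.4733 + 1.7663 + 3.6206 = 6.8602 ≈ 6.860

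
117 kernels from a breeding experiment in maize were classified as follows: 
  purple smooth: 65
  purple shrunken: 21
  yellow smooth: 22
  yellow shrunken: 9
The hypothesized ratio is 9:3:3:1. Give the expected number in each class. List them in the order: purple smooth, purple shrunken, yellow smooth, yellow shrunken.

Expected counts for N = 117 under a 9:3:3:1 ratio (total parts = 16):
  purple smooth: 117 × 9/16 = 65.8125
  purple shrunken: 117 × 3/16 = 21.9375
  yellow smooth: 117 × 3/16 = 21.9375
  yellow shrunken: 117 × 1/16 = 7.3125

65.8125, 21.9375, 21.9375, 7.3125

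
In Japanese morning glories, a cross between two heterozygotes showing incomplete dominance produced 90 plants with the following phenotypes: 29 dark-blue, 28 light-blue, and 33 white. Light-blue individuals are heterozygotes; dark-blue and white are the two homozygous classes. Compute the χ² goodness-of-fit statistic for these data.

With incomplete dominance, a heterozygote × heterozygote cross gives a 1:2:1 phenotypic ratio.
The 1:2:1 ratio has 4 parts, so with N = 90 the expected counts are:
  dark-blue: 90 × 1/4 = 22.5
  light-blue: 90 × 2/4 = 45
  white: 90 × 1/4 = 22.5
χ² = Σ (O − E)² / E
  dark-blue: (29 − 22.5)² / 22.5 = 1.8778
  light-blue: (28 − 45)² / 45 = 6.4222
  white: (33 − 22.5)² / 22.5 = 4.9000
χ² = 1.8778 + 6.4222 + 4.9000 = 13.200

13.200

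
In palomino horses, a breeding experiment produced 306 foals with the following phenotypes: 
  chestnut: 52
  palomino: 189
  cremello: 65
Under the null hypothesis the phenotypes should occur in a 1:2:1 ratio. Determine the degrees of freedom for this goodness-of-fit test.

2

A goodness-of-fit test with 3 phenotype classes has df = 3 − 1 = 2.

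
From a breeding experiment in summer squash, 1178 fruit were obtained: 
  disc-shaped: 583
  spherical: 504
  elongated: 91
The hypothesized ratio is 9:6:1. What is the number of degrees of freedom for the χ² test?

A goodness-of-fit test with 3 phenotype classes has df = 3 − 1 = 2.

2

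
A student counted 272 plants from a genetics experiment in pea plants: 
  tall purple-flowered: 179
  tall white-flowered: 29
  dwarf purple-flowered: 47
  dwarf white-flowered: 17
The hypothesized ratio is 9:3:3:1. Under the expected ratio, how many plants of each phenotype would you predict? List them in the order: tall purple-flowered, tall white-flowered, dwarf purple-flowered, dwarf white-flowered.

153, 51, 51, 17

The 9:3:3:1 ratio has 16 parts, so with N = 272 the expected counts are:
  tall purple-flowered: 272 × 9/16 = 153
  tall white-flowered: 272 × 3/16 = 51
  dwarf purple-flowered: 272 × 3/16 = 51
  dwarf white-flowered: 272 × 1/16 = 17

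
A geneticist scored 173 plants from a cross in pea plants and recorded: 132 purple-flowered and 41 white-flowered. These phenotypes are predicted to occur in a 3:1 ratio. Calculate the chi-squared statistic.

0.156

Total ratio parts = 4. Expected numbers out of 173:
  purple-flowered: 173 × 3/4 = 129.75
  white-flowered: 173 × 1/4 = 43.25
χ² = Σ (O − E)² / E
  purple-flowered: (132 − 129.75)² / 129.75 = 0.0390
  white-flowered: (41 − 43.25)² / 43.25 = 0.1171
χ² = 0.0390 + 0.1171 = 0.1561 ≈ 0.156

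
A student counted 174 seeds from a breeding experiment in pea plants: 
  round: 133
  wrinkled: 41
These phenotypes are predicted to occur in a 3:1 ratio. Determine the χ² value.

0.192

Total ratio parts = 4. Expected numbers out of 174:
  round: 174 × 3/4 = 130.5
  wrinkled: 174 × 1/4 = 43.5
χ² = Σ (O − E)² / E
  round: (133 − 130.5)² / 130.5 = 0.0479
  wrinkled: (41 − 43.5)² / 43.5 = 0.1437
χ² = 0.0479 + 0.1437 = 0.1916 ≈ 0.192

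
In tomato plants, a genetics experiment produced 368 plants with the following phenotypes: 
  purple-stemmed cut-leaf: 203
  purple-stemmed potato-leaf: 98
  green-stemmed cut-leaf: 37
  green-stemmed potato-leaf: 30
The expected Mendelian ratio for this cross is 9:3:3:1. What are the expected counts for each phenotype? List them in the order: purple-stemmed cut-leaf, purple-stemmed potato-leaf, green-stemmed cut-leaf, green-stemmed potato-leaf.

Total ratio parts = 16. Expected numbers out of 368:
  purple-stemmed cut-leaf: 368 × 9/16 = 207
  purple-stemmed potato-leaf: 368 × 3/16 = 69
  green-stemmed cut-leaf: 368 × 3/16 = 69
  green-stemmed potato-leaf: 368 × 1/16 = 23

207, 69, 69, 23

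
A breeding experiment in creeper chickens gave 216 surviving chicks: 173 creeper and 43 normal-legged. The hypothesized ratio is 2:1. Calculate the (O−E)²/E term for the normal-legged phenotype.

Total ratio parts = 3. Expected numbers out of 216:
  creeper: 216 × 2/3 = 144
  normal-legged: 216 × 1/3 = 72
Contribution of normal-legged: (43 − 72)² / 72 = 11.6806

11.681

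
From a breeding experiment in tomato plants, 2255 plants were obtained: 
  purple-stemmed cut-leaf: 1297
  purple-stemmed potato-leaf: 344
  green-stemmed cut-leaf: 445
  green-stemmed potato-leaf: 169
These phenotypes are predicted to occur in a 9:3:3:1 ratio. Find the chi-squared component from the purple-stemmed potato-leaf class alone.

Total ratio parts = 16. Expected numbers out of 2255:
  purple-stemmed cut-leaf: 2255 × 9/16 = 1268.4375
  purple-stemmed potato-leaf: 2255 × 3/16 = 422.8125
  green-stemmed cut-leaf: 2255 × 3/16 = 422.8125
  green-stemmed potato-leaf: 2255 × 1/16 = 140.9375
Contribution of purple-stemmed potato-leaf: (344 − 422.8125)² / 422.8125 = 14.6907

14.691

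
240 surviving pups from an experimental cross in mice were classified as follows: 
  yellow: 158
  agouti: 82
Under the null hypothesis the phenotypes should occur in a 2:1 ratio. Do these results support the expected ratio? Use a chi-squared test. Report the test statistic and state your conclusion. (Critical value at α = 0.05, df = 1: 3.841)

The 2:1 ratio has 3 parts, so with N = 240 the expected counts are:
  yellow: 240 × 2/3 = 160
  agouti: 240 × 1/3 = 80
χ² = Σ (O − E)² / E
  yellow: (158 − 160)² / 160 = 0.0250
  agouti: (82 − 80)² / 80 = 0.0500
χ² = 0.0250 + 0.0500 = 0.075
Degrees of freedom = 2 − 1 = 1; critical value at α = 0.05 is 3.841.
Since 0.075 < 3.841, we fail to reject the null hypothesis — the data are consistent with the 2:1 ratio.

0.075; consistent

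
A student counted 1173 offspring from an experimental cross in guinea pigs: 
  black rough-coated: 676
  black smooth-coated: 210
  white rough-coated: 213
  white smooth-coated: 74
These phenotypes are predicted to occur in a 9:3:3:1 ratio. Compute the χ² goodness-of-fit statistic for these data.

1.071

Total ratio parts = 16. Expected numbers out of 1173:
  black rough-coated: 1173 × 9/16 = 659.8125
  black smooth-coated: 1173 × 3/16 = 219.9375
  white rough-coated: 1173 × 3/16 = 219.9375
  white smooth-coated: 1173 × 1/16 = 73.3125
χ² = Σ (O − E)² / E
  black rough-coated: (676 − 659.8125)² / 659.8125 = 0.3971
  black smooth-coated: (210 − 219.9375)² / 219.9375 = 0.4490
  white rough-coated: (213 − 219.9375)² / 219.9375 = 0.2188
  white smooth-coated: (74 − 73.3125)² / 73.3125 = 0.0064
χ² = 0.3971 + 0.4490 + 0.2188 + 0.0064 = 1.0713 ≈ 1.071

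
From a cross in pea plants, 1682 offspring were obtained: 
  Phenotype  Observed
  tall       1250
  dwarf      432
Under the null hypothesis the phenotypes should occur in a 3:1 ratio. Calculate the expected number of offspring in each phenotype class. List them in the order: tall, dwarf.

1261.5, 420.5

Expected counts for N = 1682 under a 3:1 ratio (total parts = 4):
  tall: 1682 × 3/4 = 1261.5
  dwarf: 1682 × 1/4 = 420.5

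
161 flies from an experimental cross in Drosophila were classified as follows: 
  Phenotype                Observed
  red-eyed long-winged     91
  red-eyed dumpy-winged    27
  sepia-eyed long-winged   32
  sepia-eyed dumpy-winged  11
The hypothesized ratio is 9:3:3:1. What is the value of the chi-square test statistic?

Under the 9:3:3:1 hypothesis (Σ ratio = 16, N = 161):
  red-eyed long-winged: 161 × 9/16 = 90.5625
  red-eyed dumpy-winged: 161 × 3/16 = 30.1875
  sepia-eyed long-winged: 161 × 3/16 = 30.1875
  sepia-eyed dumpy-winged: 161 × 1/16 = 10.0625
χ² = Σ (O − E)² / E
  red-eyed long-winged: (91 − 90.5625)² / 90.5625 = 0.0021
  red-eyed dumpy-winged: (27 − 30.1875)² / 30.1875 = 0.3366
  sepia-eyed long-winged: (32 − 30.1875)² / 30.1875 = 0.1088
  sepia-eyed dumpy-winged: (11 − 10.0625)² / 10.0625 = 0.0873
χ² = 0.0021 + 0.3366 + 0.1088 + 0.0873 = 0.5348 ≈ 0.535

0.535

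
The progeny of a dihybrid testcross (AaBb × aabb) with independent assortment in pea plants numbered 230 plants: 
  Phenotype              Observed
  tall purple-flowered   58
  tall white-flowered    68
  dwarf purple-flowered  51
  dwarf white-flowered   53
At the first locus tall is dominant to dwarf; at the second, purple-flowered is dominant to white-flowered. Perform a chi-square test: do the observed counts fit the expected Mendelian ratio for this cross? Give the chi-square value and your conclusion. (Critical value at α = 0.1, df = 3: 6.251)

3.009; consistent

A dihybrid testcross with independent assortment gives a 1:1:1:1 ratio.
Under the 1:1:1:1 hypothesis (Σ ratio = 4, N = 230):
  tall purple-flowered: 230 × 1/4 = 57.5
  tall white-flowered: 230 × 1/4 = 57.5
  dwarf purple-flowered: 230 × 1/4 = 57.5
  dwarf white-flowered: 230 × 1/4 = 57.5
χ² = Σ (O − E)² / E
  tall purple-flowered: (58 − 57.5)² / 57.5 = 0.0043
  tall white-flowered: (68 − 57.5)² / 57.5 = 1.9174
  dwarf purple-flowered: (51 − 57.5)² / 57.5 = 0.7348
  dwarf white-flowered: (53 − 57.5)² / 57.5 = 0.3522
χ² = 0.0043 + 1.9174 + 0.7348 + 0.3522 = 3.0087 ≈ 3.009
Degrees of freedom = 4 − 1 = 3; critical value at α = 0.1 is 6.251.
Since 3.009 < 6.251, we fail to reject the null hypothesis — the data are consistent with the 1:1:1:1 ratio.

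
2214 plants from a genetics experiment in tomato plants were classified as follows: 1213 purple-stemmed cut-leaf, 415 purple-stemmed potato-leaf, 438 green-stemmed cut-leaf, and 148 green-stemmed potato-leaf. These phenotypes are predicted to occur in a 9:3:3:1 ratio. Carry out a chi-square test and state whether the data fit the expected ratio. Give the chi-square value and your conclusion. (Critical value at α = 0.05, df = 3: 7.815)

Under the 9:3:3:1 hypothesis (Σ ratio = 16, N = 2214):
  purple-stemmed cut-leaf: 2214 × 9/16 = 1245.375
  purple-stemmed potato-leaf: 2214 × 3/16 = 415.125
  green-stemmed cut-leaf: 2214 × 3/16 = 415.125
  green-stemmed potato-leaf: 2214 × 1/16 = 138.375
χ² = Σ (O − E)² / E
  purple-stemmed cut-leaf: (1213 − 1245.375)² / 1245.375 = 0.8416
  purple-stemmed potato-leaf: (415 − 415.125)² / 415.125 = 0.0000
  green-stemmed cut-leaf: (438 − 415.125)² / 415.125 = 1.2605
  green-stemmed potato-leaf: (148 − 138.375)² / 138.375 = 0.6695
χ² = 0.8416 + 0.0000 + 1.2605 + 0.6695 = 2.7716 ≈ 2.772
Degrees of freedom = 4 − 1 = 3; critical value at α = 0.05 is 7.815.
Since 2.772 < 7.815, we fail to reject the null hypothesis — the data are consistent with the 9:3:3:1 ratio.

2.772; consistent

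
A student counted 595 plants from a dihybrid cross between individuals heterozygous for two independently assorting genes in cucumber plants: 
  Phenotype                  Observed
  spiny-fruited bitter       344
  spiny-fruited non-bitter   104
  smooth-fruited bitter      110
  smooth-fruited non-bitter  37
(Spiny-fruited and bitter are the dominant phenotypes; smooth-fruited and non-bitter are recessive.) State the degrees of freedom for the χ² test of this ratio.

A dihybrid F₂ with independent assortment and complete dominance at both loci gives a 9:3:3:1 phenotypic ratio.
A goodness-of-fit test with 4 phenotype classes has df = 4 − 1 = 3.

3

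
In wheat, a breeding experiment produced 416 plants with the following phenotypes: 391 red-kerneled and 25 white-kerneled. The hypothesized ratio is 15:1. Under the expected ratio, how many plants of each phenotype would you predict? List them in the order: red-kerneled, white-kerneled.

390, 26

Under the 15:1 hypothesis (Σ ratio = 16, N = 416):
  red-kerneled: 416 × 15/16 = 390
  white-kerneled: 416 × 1/16 = 26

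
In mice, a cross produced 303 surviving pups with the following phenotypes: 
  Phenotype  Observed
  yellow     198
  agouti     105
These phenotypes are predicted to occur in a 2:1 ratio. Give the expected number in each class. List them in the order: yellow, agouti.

Under the 2:1 hypothesis (Σ ratio = 3, N = 303):
  yellow: 303 × 2/3 = 202
  agouti: 303 × 1/3 = 101

202, 101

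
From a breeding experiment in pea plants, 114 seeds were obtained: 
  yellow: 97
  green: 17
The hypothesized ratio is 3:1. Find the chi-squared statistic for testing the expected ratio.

Under the 3:1 hypothesis (Σ ratio = 4, N = 114):
  yellow: 114 × 3/4 = 85.5
  green: 114 × 1/4 = 28.5
χ² = Σ (O − E)² / E
  yellow: (97 − 85.5)² / 85.5 = 1.5468
  green: (17 − 28.5)² / 28.5 = 4.6404
χ² = 1.5468 + 4.6404 = 6.1872 ≈ 6.187

6.187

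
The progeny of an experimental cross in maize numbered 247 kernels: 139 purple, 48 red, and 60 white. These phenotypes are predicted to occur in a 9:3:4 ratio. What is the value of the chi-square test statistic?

Total ratio parts = 16. Expected numbers out of 247:
  purple: 247 × 9/16 = 138.9375
  red: 247 × 3/16 = 46.3125
  white: 247 × 4/16 = 61.75
χ² = Σ (O − E)² / E
  purple: (139 − 138.9375)² / 138.9375 = 0.0000
  red: (48 − 46.3125)² / 46.3125 = 0.0615
  white: (60 − 61.75)² / 61.75 = 0.0496
χ² = 0.0000 + 0.0615 + 0.0496 = 0.1111 ≈ 0.111

0.111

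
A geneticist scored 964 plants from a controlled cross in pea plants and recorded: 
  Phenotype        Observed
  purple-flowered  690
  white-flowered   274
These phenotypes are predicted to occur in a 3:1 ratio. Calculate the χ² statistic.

The 3:1 ratio has 4 parts, so with N = 964 the expected counts are:
  purple-flowered: 964 × 3/4 = 723
  white-flowered: 964 × 1/4 = 241
χ² = Σ (O − E)² / E
  purple-flowered: (690 − 723)² / 723 = 1.5062
  white-flowered: (274 − 241)² / 241 = 4.5187
χ² = 1.5062 + 4.5187 = 6.0249 ≈ 6.025

6.025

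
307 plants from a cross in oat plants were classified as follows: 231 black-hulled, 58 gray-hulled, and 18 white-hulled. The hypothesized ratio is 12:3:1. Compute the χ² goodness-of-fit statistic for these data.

Expected counts for N = 307 under a 12:3:1 ratio (total parts = 16):
  black-hulled: 307 × 12/16 = 230.25
  gray-hulled: 307 × 3/16 = 57.5625
  white-hulled: 307 × 1/16 = 19.1875
χ² = Σ (O − E)² / E
  black-hulled: (231 − 230.25)² / 230.25 = 0.0024
  gray-hulled: (58 − 57.5625)² / 57.5625 = 0.0033
  white-hulled: (18 − 19.1875)² / 19.1875 = 0.0735
χ² = 0.0024 + 0.0033 + 0.0735 = 0.0792 ≈ 0.079

0.079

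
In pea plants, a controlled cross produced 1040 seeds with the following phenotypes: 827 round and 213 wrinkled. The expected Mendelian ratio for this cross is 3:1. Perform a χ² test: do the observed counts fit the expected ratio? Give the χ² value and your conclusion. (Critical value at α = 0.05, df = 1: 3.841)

Total ratio parts = 4. Expected numbers out of 1040:
  round: 1040 × 3/4 = 780
  wrinkled: 1040 × 1/4 = 260
χ² = Σ (O − E)² / E
  round: (827 − 780)² / 780 = 2.8321
  wrinkled: (213 − 260)² / 260 = 8.4962
χ² = 2.8321 + 8.4962 = 11.3283 ≈ 11.328
Degrees of freedom = 2 − 1 = 1; critical value at α = 0.05 is 3.841.
Since 11.328 > 3.841, we reject the null hypothesis — the data do not fit the 3:1 ratio.

11.328; not consistent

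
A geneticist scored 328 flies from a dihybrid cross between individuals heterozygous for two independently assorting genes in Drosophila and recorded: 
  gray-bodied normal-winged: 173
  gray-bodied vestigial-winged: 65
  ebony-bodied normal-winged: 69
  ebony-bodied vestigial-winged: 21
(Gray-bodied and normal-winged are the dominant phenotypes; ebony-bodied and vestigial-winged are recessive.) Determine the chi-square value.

1.843

A dihybrid F₂ with independent assortment and complete dominance at both loci gives a 9:3:3:1 phenotypic ratio.
Total ratio parts = 16. Expected numbers out of 328:
  gray-bodied normal-winged: 328 × 9/16 = 184.5
  gray-bodied vestigial-winged: 328 × 3/16 = 61.5
  ebony-bodied normal-winged: 328 × 3/16 = 61.5
  ebony-bodied vestigial-winged: 328 × 1/16 = 20.5
χ² = Σ (O − E)² / E
  gray-bodied normal-winged: (173 − 184.5)² / 184.5 = 0.7168
  gray-bodied vestigial-winged: (65 − 61.5)² / 61.5 = 0.1992
  ebony-bodied normal-winged: (69 − 61.5)² / 61.5 = 0.9146
  ebony-bodied vestigial-winged: (21 − 20.5)² / 20.5 = 0.0122
χ² = 0.7168 + 0.1992 + 0.9146 + 0.0122 = 1.8428 ≈ 1.843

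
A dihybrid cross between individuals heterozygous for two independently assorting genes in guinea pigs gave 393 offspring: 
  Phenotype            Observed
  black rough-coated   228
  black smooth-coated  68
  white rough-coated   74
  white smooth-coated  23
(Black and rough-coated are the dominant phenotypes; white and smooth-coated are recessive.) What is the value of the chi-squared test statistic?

A dihybrid F₂ with independent assortment and complete dominance at both loci gives a 9:3:3:1 phenotypic ratio.
Under the 9:3:3:1 hypothesis (Σ ratio = 16, N = 393):
  black rough-coated: 393 × 9/16 = 221.0625
  black smooth-coated: 393 × 3/16 = 73.6875
  white rough-coated: 393 × 3/16 = 73.6875
  white smooth-coated: 393 × 1/16 = 24.5625
χ² = Σ (O − E)² / E
  black rough-coated: (228 − 221.0625)² / 221.0625 = 0.2177
  black smooth-coated: (68 − 73.6875)² / 73.6875 = 0.4390
  white rough-coated: (74 − 73.6875)² / 73.6875 = 0.0013
  white smooth-coated: (23 − 24.5625)² / 24.5625 = 0.0994
χ² = 0.2177 + 0.4390 + 0.0013 + 0.0994 = 0.7574 ≈ 0.757

0.757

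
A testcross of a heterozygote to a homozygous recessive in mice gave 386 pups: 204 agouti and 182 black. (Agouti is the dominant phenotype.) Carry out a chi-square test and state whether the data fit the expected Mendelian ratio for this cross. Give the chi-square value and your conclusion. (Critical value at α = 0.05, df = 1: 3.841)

A testcross of a heterozygote (Aa × aa) gives a 1:1 phenotypic ratio.
The 1:1 ratio has 2 parts, so with N = 386 the expected counts are:
  agouti: 386 × 1/2 = 193
  black: 386 × 1/2 = 193
χ² = Σ (O − E)² / E
  agouti: (204 − 193)² / 193 = 0.6269
  black: (182 − 193)² / 193 = 0.6269
χ² = 0.6269 + 0.6269 = 1.2538 ≈ 1.254
Degrees of freedom = 2 − 1 = 1; critical value at α = 0.05 is 3.841.
Since 1.254 < 3.841, we fail to reject the null hypothesis — the data are consistent with the 1:1 ratio.

1.254; consistent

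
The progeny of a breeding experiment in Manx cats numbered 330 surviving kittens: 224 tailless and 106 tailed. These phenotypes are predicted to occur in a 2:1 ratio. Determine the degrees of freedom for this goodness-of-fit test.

A goodness-of-fit test with 2 phenotype classes has df = 2 − 1 = 1.

1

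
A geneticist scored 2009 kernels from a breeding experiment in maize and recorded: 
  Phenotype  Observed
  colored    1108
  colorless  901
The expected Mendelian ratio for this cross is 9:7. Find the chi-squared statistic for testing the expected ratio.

0.985

Total ratio parts = 16. Expected numbers out of 2009:
  colored: 2009 × 9/16 = 1130.0625
  colorless: 2009 × 7/16 = 878.9375
χ² = Σ (O − E)² / E
  colored: (1108 − 1130.0625)² / 1130.0625 = 0.4307
  colorless: (901 − 878.9375)² / 878.9375 = 0.5538
χ² = 0.4307 + 0.5538 = 0.9845 ≈ 0.985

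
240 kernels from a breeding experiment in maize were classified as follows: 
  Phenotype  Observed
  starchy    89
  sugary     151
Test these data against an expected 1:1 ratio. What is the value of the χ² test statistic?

The 1:1 ratio has 2 parts, so with N = 240 the expected counts are:
  starchy: 240 × 1/2 = 120
  sugary: 240 × 1/2 = 120
χ² = Σ (O − E)² / E
  starchy: (89 − 120)² / 120 = 8.0083
  sugary: (151 − 120)² / 120 = 8.0083
χ² = 8.0083 + 8.0083 = 16.0166 ≈ 16.017

16.017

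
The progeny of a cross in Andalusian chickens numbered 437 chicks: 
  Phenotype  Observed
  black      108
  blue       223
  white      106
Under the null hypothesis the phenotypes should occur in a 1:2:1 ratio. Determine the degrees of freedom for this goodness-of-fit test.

A goodness-of-fit test with 3 phenotype classes has df = 3 − 1 = 2.

2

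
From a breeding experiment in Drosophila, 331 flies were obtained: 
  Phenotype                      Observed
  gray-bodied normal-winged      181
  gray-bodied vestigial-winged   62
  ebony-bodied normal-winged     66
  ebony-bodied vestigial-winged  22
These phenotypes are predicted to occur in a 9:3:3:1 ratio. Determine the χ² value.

Expected counts for N = 331 under a 9:3:3:1 ratio (total parts = 16):
  gray-bodied normal-winged: 331 × 9/16 = 186.1875
  gray-bodied vestigial-winged: 331 × 3/16 = 62.0625
  ebony-bodied normal-winged: 331 × 3/16 = 62.0625
  ebony-bodied vestigial-winged: 331 × 1/16 = 20.6875
χ² = Σ (O − E)² / E
  gray-bodied normal-winged: (181 − 186.1875)² / 186.1875 = 0.1445
  gray-bodied vestigial-winged: (62 − 62.0625)² / 62.0625 = 0.0001
  ebony-bodied normal-winged: (66 − 62.0625)² / 62.0625 = 0.2498
  ebony-bodied vestigial-winged: (22 − 20.6875)² / 20.6875 = 0.0833
χ² = 0.1445 + 0.0001 + 0.2498 + 0.0833 = 0.4777 ≈ 0.478

0.478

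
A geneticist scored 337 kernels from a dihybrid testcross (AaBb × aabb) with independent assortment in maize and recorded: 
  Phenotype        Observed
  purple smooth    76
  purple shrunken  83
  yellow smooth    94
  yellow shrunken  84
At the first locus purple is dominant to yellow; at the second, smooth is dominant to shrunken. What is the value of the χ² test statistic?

A dihybrid testcross with independent assortment gives a 1:1:1:1 ratio.
The 1:1:1:1 ratio has 4 parts, so with N = 337 the expected counts are:
  purple smooth: 337 × 1/4 = 84.25
  purple shrunken: 337 × 1/4 = 84.25
  yellow smooth: 337 × 1/4 = 84.25
  yellow shrunken: 337 × 1/4 = 84.25
χ² = Σ (O − E)² / E
  purple smooth: (76 − 84.25)² / 84.25 = 0.8079
  purple shrunken: (83 − 84.25)² / 84.25 = 0.0185
  yellow smooth: (94 − 84.25)² / 84.25 = 1.1283
  yellow shrunken: (84 − 84.25)² / 84.25 = 0.0007
χ² = 0.8079 + 0.0185 + 1.1283 + 0.0007 = 1.9554 ≈ 1.955

1.955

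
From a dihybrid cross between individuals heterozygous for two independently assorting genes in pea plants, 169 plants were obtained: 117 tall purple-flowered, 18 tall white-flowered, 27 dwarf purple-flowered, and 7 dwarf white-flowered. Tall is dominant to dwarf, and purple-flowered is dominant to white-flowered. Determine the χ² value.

A dihybrid F₂ with independent assortment and complete dominance at both loci gives a 9:3:3:1 phenotypic ratio.
The 9:3:3:1 ratio has 16 parts, so with N = 169 the expected counts are:
  tall purple-flowered: 169 × 9/16 = 95.0625
  tall white-flowered: 169 × 3/16 = 31.6875
  dwarf purple-flowered: 169 × 3/16 = 31.6875
  dwarf white-flowered: 169 × 1/16 = 10.5625
χ² = Σ (O − E)² / E
  tall purple-flowered: (117 − 95.0625)² / 95.0625 = 5.0625
  tall white-flowered: (18 − 31.6875)² / 31.6875 = 5.9124
  dwarf purple-flowered: (27 − 31.6875)² / 31.6875 = 0.6934
  dwarf white-flowered: (7 − 10.5625)² / 10.5625 = 1.2016
χ² = 5.0625 + 5.9124 + 0.6934 + 1.2016 = 12.8699 ≈ 12.870

12.870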